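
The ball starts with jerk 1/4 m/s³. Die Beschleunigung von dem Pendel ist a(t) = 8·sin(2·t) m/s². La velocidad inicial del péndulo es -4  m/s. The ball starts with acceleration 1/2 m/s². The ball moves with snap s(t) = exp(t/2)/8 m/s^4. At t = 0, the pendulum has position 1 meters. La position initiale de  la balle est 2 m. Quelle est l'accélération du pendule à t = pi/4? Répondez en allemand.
Mit a(t) = 8·sin(2·t) und Einsetzen von t = pi/4, finden wir a = 8.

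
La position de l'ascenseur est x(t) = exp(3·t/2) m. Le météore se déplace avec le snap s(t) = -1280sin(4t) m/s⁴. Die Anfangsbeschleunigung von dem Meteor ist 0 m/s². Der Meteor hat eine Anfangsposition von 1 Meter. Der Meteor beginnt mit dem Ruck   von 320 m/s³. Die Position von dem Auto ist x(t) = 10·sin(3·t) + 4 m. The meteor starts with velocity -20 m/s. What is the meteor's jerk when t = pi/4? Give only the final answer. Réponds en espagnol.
j(pi/4) = -320.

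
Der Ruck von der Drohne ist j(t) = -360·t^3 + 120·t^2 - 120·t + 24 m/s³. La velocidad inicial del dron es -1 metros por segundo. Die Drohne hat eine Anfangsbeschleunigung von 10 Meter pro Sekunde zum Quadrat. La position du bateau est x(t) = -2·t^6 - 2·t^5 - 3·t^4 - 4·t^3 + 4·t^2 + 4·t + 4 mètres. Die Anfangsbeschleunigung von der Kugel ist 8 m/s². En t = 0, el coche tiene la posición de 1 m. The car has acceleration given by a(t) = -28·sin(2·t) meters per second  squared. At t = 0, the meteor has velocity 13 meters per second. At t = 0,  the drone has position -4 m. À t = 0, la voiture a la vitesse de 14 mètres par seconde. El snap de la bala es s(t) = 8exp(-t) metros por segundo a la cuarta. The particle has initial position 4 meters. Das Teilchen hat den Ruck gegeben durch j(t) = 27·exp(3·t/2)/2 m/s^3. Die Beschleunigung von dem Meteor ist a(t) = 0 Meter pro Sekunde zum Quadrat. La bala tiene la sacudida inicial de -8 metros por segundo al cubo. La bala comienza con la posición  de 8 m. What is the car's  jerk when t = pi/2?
We must differentiate our acceleration equation a(t) = -28·sin(2·t) 1 time. Taking d/dt of a(t), we find j(t) = -56·cos(2·t). We have jerk j(t) = -56·cos(2·t). Substituting t = pi/2: j(pi/2) = 56.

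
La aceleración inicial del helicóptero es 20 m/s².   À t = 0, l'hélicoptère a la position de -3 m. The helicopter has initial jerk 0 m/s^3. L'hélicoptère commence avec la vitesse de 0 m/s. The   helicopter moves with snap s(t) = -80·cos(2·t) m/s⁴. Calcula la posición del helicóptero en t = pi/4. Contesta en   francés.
Nous devons intégrer notre équation du snap s(t) = -80·cos(2·t) 4 fois. En prenant ∫s(t)dt et en appliquant j(0) = 0, nous trouvons j(t) = -40·sin(2·t). En prenant ∫j(t)dt et en appliquant a(0) = 20, nous trouvons a(t) = 20·cos(2·t). L'intégrale de l'accélération est la vitesse. En utilisant v(0) = 0, nous obtenons v(t) = 10·sin(2·t). La primitive de la vitesse, avec x(0) = -3, donne la position: x(t) = 2 - 5·cos(2·t). En utilisant x(t) = 2 - 5·cos(2·t) et en substituant t = pi/4, nous trouvons x = 2.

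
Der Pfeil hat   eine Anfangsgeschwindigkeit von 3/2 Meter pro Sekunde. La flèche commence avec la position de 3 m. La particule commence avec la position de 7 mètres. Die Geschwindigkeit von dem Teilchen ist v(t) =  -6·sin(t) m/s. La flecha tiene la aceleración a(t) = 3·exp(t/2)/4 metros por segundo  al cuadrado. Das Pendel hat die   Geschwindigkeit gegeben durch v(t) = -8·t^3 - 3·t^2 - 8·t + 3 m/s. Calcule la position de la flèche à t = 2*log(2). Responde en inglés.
To find the answer, we compute 2 integrals of a(t) = 3·exp(t/2)/4. The integral of acceleration, with v(0) = 3/2, gives velocity: v(t) = 3·exp(t/2)/2. The integral of velocity is position. Using x(0) = 3, we get x(t) = 3·exp(t/2). We have position x(t) = 3·exp(t/2). Substituting t = 2*log(2): x(2*log(2)) = 6.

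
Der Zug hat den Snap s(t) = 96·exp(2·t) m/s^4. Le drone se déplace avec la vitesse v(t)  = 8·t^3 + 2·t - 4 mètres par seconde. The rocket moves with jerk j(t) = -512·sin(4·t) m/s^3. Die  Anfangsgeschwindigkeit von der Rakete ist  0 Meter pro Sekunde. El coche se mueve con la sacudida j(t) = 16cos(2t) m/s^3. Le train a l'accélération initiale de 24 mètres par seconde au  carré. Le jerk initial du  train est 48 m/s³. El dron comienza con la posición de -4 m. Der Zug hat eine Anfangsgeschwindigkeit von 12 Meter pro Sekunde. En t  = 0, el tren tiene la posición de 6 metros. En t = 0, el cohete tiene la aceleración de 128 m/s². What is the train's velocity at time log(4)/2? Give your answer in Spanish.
Partiendo del snap s(t) = 96·exp(2·t), tomamos 3 antiderivadas. Integrando el snap y usando la condición inicial j(0) = 48, obtenemos j(t) = 48·exp(2·t). Integrando la sacudida y usando la condición inicial a(0) = 24, obtenemos a(t) = 24·exp(2·t). Tomando ∫a(t)dt y aplicando v(0) = 12, encontramos v(t) = 12·exp(2·t). De la ecuación de la velocidad v(t) = 12·exp(2·t), sustituimos t = log(4)/2 para obtener v = 48.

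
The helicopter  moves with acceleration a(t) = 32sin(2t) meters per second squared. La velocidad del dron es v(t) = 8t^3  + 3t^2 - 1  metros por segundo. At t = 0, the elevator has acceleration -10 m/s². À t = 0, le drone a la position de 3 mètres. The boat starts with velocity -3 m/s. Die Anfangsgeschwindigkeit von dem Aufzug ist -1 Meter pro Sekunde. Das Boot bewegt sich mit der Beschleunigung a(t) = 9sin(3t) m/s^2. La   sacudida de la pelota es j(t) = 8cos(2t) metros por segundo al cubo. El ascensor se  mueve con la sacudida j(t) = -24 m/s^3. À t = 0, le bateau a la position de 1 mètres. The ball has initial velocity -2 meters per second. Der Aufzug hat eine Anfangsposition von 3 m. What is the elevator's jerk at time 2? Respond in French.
De l'équation du jerk j(t) = -24, nous substituons t = 2 pour obtenir j = -24.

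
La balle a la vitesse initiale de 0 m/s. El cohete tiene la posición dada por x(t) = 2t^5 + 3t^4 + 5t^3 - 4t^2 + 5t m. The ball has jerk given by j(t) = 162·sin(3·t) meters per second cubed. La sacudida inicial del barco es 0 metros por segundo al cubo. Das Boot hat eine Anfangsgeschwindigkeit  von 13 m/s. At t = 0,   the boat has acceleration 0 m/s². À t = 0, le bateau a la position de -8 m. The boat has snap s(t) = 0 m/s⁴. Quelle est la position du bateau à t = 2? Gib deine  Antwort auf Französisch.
Nous devons intégrer notre équation du snap s(t) = 0 4 fois. La primitive du snap est le jerk. En utilisant j(0) = 0, nous obtenons j(t) = 0. La primitive du jerk est l'accélération. En utilisant a(0) = 0, nous obtenons a(t) = 0. La primitive de l'accélération est la vitesse. En utilisant v(0) = 13, nous obtenons v(t) = 13. En intégrant la vitesse et en utilisant la condition initiale x(0) = -8, nous obtenons x(t) = 13·t - 8. En utilisant x(t) = 13·t - 8 et en substituant t = 2, nous trouvons x = 18.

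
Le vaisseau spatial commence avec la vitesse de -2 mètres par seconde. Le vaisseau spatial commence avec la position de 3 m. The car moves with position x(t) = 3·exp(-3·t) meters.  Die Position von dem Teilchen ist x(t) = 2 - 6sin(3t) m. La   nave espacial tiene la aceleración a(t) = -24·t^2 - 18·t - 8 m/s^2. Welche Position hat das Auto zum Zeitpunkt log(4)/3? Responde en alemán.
Wir haben die Position x(t) = 3·exp(-3·t). Durch Einsetzen von t = log(4)/3: x(log(4)/3) = 3/4.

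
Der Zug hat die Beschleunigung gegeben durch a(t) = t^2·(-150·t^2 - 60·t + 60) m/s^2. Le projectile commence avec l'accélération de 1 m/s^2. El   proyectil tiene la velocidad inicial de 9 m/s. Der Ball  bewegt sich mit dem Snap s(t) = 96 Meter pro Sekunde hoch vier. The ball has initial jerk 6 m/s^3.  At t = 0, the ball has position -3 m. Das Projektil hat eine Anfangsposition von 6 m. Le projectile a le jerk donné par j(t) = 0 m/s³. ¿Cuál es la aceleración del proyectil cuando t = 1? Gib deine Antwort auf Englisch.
To solve this, we need to take 1 integral of our jerk equation j(t) = 0. Taking ∫j(t)dt and applying a(0) = 1, we find a(t) = 1. Using a(t) = 1 and substituting t = 1, we find a = 1.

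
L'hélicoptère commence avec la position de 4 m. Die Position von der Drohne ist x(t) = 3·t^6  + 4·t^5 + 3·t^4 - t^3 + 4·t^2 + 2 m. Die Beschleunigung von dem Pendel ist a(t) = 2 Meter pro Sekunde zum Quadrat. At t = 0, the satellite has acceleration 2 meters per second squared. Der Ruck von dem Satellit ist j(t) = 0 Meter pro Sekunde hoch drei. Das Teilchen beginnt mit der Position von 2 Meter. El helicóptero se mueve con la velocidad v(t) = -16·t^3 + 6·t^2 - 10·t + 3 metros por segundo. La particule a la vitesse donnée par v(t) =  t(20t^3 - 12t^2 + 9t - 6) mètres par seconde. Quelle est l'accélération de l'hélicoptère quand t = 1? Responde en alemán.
Wir müssen unsere Gleichung für die Geschwindigkeit v(t) = -16·t^3 + 6·t^2 - 10·t + 3 1-mal ableiten. Die Ableitung von der Geschwindigkeit ergibt die Beschleunigung: a(t) = -48·t^2 + 12·t - 10. Wir haben die Beschleunigung a(t) = -48·t^2 + 12·t - 10. Durch Einsetzen von t = 1: a(1) = -46.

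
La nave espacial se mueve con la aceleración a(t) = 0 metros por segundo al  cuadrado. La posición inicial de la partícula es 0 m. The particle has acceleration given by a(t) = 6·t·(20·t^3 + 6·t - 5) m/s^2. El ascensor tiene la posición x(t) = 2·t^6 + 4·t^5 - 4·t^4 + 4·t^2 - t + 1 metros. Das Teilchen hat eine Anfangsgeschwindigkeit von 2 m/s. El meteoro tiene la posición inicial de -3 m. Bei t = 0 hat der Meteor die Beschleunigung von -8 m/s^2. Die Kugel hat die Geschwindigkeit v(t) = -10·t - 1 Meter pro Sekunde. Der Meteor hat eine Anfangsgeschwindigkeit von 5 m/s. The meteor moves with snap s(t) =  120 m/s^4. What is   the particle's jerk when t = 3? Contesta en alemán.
Um dies zu lösen, müssen wir 1 Ableitung unserer Gleichung für die Beschleunigung a(t) = 6·t·(20·t^3 + 6·t - 5) nehmen. Mit d/dt von a(t) finden wir j(t) = 120·t^3 + 6·t·(60·t^2 + 6) + 36·t - 30. Wir haben den Ruck j(t) = 120·t^3 + 6·t·(60·t^2 + 6) + 36·t - 30. Durch Einsetzen von t = 3: j(3) = 13146.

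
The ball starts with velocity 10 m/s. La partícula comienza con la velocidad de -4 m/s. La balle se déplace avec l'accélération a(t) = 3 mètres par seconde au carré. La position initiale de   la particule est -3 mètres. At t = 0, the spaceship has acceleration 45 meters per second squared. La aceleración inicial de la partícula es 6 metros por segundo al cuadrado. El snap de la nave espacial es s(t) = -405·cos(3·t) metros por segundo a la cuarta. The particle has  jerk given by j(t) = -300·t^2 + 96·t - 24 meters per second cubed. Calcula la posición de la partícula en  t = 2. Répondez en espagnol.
Para resolver esto, necesitamos tomar 3 integrales de nuestra ecuación de la sacudida j(t) = -300·t^2 + 96·t - 24. La integral de la sacudida, con a(0) = 6, da la aceleración: a(t) = -100·t^3 + 48·t^2 - 24·t + 6. Integrando la aceleración y usando la condición inicial v(0) = -4, obtenemos v(t) = -25·t^4 + 16·t^3 - 12·t^2 + 6·t - 4. Tomando ∫v(t)dt y aplicando x(0) = -3, encontramos x(t) = -5·t^5 + 4·t^4 - 4·t^3 + 3·t^2 - 4·t - 3. Tenemos la posición x(t) = -5·t^5 + 4·t^4 - 4·t^3 + 3·t^2 - 4·t - 3. Sustituyendo t = 2: x(2) = -127.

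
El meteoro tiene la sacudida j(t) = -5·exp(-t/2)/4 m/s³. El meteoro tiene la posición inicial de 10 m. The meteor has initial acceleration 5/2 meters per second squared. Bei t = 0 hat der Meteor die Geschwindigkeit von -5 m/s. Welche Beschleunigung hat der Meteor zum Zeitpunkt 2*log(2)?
Wir müssen das Integral unserer Gleichung für den Ruck j(t) = -5·exp(-t/2)/4 1-mal finden. Durch Integration von dem Ruck und Verwendung der Anfangsbedingung a(0) = 5/2, erhalten wir a(t) = 5·exp(-t/2)/2. Wir haben die Beschleunigung a(t) = 5·exp(-t/2)/2. Durch Einsetzen von t = 2*log(2): a(2*log(2)) = 5/4.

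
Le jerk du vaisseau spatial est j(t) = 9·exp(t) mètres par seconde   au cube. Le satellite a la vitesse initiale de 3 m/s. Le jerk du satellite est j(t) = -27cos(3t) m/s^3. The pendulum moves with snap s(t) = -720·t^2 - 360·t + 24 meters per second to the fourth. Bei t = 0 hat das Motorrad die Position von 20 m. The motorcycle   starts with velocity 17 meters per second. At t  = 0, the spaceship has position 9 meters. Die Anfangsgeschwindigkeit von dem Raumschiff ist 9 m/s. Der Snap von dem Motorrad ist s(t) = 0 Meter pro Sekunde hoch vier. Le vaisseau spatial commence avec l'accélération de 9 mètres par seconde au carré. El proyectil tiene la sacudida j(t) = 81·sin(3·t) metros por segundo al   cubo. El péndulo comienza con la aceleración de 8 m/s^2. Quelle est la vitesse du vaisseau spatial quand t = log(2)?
En partant du jerk j(t) = 9·exp(t), nous prenons 2 primitives. La primitive du jerk, avec a(0) = 9, donne l'accélération: a(t) = 9·exp(t). En intégrant l'accélération et en utilisant la condition initiale v(0) = 9, nous obtenons v(t) = 9·exp(t). En utilisant v(t) = 9·exp(t) et en substituant t = log(2), nous trouvons v = 18.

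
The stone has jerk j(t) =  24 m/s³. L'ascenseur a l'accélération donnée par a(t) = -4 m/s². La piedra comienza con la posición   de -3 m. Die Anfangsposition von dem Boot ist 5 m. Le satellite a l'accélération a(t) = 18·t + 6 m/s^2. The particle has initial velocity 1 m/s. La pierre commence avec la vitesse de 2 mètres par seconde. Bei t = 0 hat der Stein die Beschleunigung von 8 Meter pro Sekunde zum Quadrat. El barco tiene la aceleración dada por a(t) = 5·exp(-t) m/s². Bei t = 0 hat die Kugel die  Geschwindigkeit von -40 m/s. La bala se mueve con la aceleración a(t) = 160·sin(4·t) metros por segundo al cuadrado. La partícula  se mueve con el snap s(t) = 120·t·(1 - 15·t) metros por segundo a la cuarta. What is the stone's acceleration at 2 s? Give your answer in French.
Pour résoudre ceci, nous devons prendre 1 intégrale de notre équation du jerk j(t) = 24. La primitive du jerk est l'accélération. En utilisant a(0) = 8, nous obtenons a(t) = 24·t + 8. Nous avons l'accélération a(t) = 24·t + 8. En substituant t = 2: a(2) = 56.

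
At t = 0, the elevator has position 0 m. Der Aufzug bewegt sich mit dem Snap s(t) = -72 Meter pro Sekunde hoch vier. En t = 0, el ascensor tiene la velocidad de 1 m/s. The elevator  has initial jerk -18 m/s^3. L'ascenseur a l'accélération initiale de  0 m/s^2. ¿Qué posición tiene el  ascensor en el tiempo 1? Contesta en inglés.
Starting from snap s(t) = -72, we take 4 integrals. The antiderivative of snap, with j(0) = -18, gives jerk: j(t) = -72·t - 18. The antiderivative of jerk, with a(0) = 0, gives acceleration: a(t) = 18·t·(-2·t - 1). Finding the integral of a(t) and using v(0) = 1: v(t) = -12·t^3 - 9·t^2 + 1. Taking ∫v(t)dt and applying x(0) = 0, we find x(t) = -3·t^4 - 3·t^3 + t. Using x(t) = -3·t^4 - 3·t^3 + t and substituting t = 1, we find x = -5.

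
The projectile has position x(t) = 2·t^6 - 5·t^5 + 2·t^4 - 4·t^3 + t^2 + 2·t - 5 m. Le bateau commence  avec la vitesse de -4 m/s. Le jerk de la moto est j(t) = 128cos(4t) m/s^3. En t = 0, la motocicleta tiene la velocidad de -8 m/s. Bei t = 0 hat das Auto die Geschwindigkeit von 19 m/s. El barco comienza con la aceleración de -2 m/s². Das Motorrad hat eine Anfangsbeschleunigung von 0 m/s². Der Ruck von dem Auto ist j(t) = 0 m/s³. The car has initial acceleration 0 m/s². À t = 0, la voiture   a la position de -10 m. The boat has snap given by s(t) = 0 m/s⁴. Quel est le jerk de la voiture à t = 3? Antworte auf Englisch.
From the given jerk equation j(t) = 0, we substitute t = 3 to get j = 0.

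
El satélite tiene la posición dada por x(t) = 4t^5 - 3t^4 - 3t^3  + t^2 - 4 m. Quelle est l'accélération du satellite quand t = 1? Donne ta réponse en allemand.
Wir müssen unsere Gleichung für die Position x(t) = 4·t^5 - 3·t^4 - 3·t^3 + t^2 - 4 2-mal ableiten. Durch Ableiten von der Position erhalten wir die Geschwindigkeit: v(t) = 20·t^4 - 12·t^3 - 9·t^2 + 2·t. Die Ableitung von der Geschwindigkeit ergibt die Beschleunigung: a(t) = 80·t^3 - 36·t^2 - 18·t + 2. Wir haben die Beschleunigung a(t) = 80·t^3 - 36·t^2 - 18·t + 2. Durch Einsetzen von t = 1: a(1) = 28.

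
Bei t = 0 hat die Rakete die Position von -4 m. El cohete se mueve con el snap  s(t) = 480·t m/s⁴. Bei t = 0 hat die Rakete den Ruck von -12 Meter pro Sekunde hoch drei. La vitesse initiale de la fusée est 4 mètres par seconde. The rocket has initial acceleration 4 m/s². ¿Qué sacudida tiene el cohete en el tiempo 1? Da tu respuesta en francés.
Nous devons intégrer notre équation du snap s(t) = 480·t 1 fois. L'intégrale du snap, avec j(0) = -12, donne le jerk: j(t) = 240·t^2 - 12. De l'équation du jerk j(t) = 240·t^2 - 12, nous substituons t = 1 pour obtenir j = 228.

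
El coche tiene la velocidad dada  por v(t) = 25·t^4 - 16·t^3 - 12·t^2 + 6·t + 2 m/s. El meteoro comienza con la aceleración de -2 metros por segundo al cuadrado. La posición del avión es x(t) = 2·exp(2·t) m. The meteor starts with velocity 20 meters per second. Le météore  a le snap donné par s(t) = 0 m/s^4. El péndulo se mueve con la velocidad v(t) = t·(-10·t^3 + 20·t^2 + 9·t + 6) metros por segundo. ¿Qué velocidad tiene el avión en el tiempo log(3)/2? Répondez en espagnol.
Debemos derivar nuestra ecuación de la posición x(t) = 2·exp(2·t) 1 vez. La derivada de la posición da la velocidad: v(t) = 4·exp(2·t). Tenemos la velocidad v(t) = 4·exp(2·t). Sustituyendo t = log(3)/2: v(log(3)/2) = 12.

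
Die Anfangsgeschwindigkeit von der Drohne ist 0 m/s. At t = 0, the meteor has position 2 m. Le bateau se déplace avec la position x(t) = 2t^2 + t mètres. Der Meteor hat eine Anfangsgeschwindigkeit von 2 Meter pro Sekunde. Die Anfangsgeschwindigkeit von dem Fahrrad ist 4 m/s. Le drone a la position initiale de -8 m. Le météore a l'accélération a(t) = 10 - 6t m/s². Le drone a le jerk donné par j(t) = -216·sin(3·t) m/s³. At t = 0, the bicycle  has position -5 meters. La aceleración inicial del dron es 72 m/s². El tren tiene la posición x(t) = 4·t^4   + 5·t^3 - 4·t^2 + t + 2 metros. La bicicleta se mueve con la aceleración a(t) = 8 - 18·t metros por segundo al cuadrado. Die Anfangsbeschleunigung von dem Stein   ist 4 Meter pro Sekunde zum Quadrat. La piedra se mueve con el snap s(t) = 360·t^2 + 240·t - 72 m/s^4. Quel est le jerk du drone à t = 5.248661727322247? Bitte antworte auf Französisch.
Nous avons le jerk j(t) = -216·sin(3·t). En substituant t = 5.248661727322247: j(5.248661727322247) = 8.21075475936341.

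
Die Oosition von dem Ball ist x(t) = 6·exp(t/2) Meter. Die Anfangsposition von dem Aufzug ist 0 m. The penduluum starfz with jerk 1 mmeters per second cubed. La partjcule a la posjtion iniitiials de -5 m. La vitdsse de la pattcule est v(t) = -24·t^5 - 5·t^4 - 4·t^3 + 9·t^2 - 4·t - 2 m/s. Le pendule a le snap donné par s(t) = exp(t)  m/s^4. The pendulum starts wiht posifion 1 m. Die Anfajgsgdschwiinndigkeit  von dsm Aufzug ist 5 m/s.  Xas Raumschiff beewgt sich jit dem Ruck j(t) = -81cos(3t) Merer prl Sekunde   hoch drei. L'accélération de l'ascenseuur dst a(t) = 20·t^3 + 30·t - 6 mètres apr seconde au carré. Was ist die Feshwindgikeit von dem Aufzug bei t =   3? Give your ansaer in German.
Wir müssen unsere Gleichung für die Beschleunigung a(t) = 20·t^3 + 30·t - 6 1-mal integrieren. Das Integral von der Beschleunigung ist die Geschwindigkeit. Mit v(0) = 5 erhalten wir v(t) = 5·t^4 + 15·t^2 - 6·t + 5. Mit v(t) = 5·t^4 + 15·t^2 - 6·t + 5 und Einsetzen von t = 3, finden wir v = 527.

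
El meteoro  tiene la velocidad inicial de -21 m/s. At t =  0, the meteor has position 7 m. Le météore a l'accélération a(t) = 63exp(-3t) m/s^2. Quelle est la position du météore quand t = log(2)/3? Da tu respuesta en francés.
En partant de l'accélération a(t) = 63·exp(-3·t), nous prenons 2 primitives. La primitive de l'accélération, avec v(0) = -21, donne la vitesse: v(t) = -21·exp(-3·t). En prenant ∫v(t)dt et en appliquant x(0) = 7, nous trouvons x(t) = 7·exp(-3·t). En utilisant x(t) = 7·exp(-3·t) et en substituant t = log(2)/3, nous trouvons x = 7/2.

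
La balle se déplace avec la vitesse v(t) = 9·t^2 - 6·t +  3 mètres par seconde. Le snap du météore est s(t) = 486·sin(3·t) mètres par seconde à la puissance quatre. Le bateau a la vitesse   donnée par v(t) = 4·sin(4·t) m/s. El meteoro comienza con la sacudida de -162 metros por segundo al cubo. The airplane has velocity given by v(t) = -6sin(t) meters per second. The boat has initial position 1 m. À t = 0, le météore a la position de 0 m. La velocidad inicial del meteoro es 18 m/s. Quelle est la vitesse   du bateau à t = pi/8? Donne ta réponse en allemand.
Mit v(t) = 4·sin(4·t) und Einsetzen von t = pi/8, finden wir v = 4.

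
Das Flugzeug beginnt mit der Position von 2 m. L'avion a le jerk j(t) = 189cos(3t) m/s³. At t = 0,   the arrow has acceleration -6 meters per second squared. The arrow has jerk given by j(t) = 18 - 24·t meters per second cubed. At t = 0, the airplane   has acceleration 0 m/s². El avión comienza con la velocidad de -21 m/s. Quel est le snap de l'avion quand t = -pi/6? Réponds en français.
En partant du jerk j(t) = 189·cos(3·t), nous prenons 1 dérivée. En dérivant le jerk, nous obtenons le snap: s(t) = -567·sin(3·t). En utilisant s(t) = -567·sin(3·t) et en substituant t = -pi/6, nous trouvons s = 567.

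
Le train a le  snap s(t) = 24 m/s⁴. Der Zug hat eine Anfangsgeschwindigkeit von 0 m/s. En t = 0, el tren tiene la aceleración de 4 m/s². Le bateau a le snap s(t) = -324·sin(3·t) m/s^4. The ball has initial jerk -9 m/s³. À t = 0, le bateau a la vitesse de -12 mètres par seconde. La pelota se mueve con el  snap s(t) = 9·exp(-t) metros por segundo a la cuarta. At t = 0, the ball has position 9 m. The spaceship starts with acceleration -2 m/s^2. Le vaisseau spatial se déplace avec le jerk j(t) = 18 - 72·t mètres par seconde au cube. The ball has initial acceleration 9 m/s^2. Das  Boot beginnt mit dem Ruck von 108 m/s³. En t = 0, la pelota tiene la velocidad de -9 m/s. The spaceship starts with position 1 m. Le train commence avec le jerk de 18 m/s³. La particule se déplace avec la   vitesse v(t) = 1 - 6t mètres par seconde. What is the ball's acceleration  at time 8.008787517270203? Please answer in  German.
Wir müssen unsere Gleichung für den Snap s(t) = 9·exp(-t) 2-mal integrieren. Die Stammfunktion von dem Snap, mit j(0) = -9, ergibt den Ruck: j(t) = -9·exp(-t). Durch Integration von dem Ruck und Verwendung der Anfangsbedingung a(0) = 9, erhalten wir a(t) = 9·exp(-t). Aus der Gleichung für die Beschleunigung a(t) = 9·exp(-t), setzen wir t = 8.008787517270203 ein und erhalten a = 0.00299274892829286.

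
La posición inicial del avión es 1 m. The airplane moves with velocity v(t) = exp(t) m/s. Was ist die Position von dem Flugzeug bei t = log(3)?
Um dies zu lösen, müssen wir 1 Stammfunktion unserer Gleichung für die Geschwindigkeit v(t) = exp(t) finden. Durch Integration von der Geschwindigkeit und Verwendung der Anfangsbedingung x(0) = 1, erhalten wir x(t) = exp(t). Aus der Gleichung für die Position x(t) = exp(t), setzen wir t = log(3) ein und erhalten x = 3.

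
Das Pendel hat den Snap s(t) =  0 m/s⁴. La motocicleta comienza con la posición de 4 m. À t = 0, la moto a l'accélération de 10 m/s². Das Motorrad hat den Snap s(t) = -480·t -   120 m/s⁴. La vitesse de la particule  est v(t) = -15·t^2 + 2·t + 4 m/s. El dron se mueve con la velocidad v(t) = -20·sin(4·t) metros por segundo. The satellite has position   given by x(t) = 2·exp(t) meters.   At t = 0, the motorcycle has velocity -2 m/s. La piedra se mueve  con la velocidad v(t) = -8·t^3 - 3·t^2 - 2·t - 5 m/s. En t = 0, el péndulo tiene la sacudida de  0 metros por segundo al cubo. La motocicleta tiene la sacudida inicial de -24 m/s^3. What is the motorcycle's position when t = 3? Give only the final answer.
The answer is -1442.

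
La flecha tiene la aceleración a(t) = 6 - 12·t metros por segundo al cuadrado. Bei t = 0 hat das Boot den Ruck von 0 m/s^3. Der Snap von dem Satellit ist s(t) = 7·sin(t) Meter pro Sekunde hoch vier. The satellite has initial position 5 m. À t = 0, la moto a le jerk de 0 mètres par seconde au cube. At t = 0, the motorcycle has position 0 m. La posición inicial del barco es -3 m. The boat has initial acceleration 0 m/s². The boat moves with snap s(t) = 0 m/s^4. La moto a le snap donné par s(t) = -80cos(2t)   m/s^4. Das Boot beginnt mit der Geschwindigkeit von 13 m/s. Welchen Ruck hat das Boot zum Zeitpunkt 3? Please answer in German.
Wir müssen das Integral unserer Gleichung für den Snap s(t) = 0 1-mal finden. Mit ∫s(t)dt und Anwendung von j(0) = 0, finden wir j(t) = 0. Wir haben den Ruck j(t) = 0. Durch Einsetzen von t = 3: j(3) = 0.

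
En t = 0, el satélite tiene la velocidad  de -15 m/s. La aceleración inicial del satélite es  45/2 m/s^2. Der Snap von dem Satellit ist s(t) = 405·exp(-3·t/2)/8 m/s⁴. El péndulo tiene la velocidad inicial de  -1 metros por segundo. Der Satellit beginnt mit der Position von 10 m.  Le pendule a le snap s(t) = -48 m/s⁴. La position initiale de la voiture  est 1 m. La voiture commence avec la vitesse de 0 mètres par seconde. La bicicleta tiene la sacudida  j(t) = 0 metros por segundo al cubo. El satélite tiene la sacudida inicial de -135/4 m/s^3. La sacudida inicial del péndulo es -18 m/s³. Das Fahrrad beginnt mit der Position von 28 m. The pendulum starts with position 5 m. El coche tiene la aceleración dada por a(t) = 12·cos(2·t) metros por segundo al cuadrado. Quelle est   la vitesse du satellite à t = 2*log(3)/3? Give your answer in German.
Um dies zu lösen, müssen wir 3 Stammfunktionen unserer Gleichung für den Snap s(t) = 405·exp(-3·t/2)/8 finden. Das Integral von dem Snap, mit j(0) = -135/4, ergibt den Ruck: j(t) = -135·exp(-3·t/2)/4. Das Integral von dem Ruck, mit a(0) = 45/2, ergibt die Beschleunigung: a(t) = 45·exp(-3·t/2)/2. Die Stammfunktion von der Beschleunigung ist die Geschwindigkeit. Mit v(0) = -15 erhalten wir v(t) = -15·exp(-3·t/2). Aus der Gleichung für die Geschwindigkeit v(t) = -15·exp(-3·t/2), setzen wir t = 2*log(3)/3 ein und erhalten v = -5.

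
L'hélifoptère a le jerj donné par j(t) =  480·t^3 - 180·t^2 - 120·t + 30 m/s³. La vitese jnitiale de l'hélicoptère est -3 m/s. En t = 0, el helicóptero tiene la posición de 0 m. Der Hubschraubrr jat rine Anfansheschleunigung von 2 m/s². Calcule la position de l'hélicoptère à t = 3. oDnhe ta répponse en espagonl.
Partiendo de la sacudida j(t) = 480·t^3 - 180·t^2 - 120·t + 30, tomamos 3 antiderivadas. Tomando ∫j(t)dt y aplicando a(0) = 2, encontramos a(t) = 120·t^4 - 60·t^3 - 60·t^2 + 30·t + 2. La antiderivada de la aceleración, con v(0) = -3, da la velocidad: v(t) = 24·t^5 - 15·t^4 - 20·t^3 + 15·t^2 + 2·t - 3. Integrando la velocidad y usando la condición inicial x(0) = 0, obtenemos x(t) = 4·t^6 - 3·t^5 - 5·t^4 + 5·t^3 + t^2 - 3·t. De la ecuación de la posición x(t) = 4·t^6 - 3·t^5 - 5·t^4 + 5·t^3 + t^2 - 3·t, sustituimos t = 3 para obtener x = 1917.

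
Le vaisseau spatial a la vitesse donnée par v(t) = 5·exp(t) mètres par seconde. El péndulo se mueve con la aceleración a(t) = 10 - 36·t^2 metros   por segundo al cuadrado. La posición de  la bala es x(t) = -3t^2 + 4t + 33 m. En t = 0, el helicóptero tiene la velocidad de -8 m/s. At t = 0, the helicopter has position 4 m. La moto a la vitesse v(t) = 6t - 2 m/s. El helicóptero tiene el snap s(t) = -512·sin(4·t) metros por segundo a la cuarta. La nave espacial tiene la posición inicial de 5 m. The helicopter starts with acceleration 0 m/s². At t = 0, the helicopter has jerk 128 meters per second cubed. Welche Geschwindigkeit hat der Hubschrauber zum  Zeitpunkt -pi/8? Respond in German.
Wir müssen unsere Gleichung für den Snap s(t) = -512·sin(4·t) 3-mal integrieren. Das Integral von dem Snap ist der Ruck. Mit j(0) = 128 erhalten wir j(t) = 128·cos(4·t). Die Stammfunktion von dem Ruck ist die Beschleunigung. Mit a(0) = 0 erhalten wir a(t) = 32·sin(4·t). Die Stammfunktion von der Beschleunigung ist die Geschwindigkeit. Mit v(0) = -8 erhalten wir v(t) = -8·cos(4·t). Aus der Gleichung für die Geschwindigkeit v(t) = -8·cos(4·t), setzen wir t = -pi/8 ein und erhalten v = 0.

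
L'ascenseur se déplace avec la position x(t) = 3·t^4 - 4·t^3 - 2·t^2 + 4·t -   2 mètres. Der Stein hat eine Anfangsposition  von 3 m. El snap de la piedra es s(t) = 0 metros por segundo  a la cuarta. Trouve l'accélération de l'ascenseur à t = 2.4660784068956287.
En partant de la position x(t) = 3·t^4 - 4·t^3 - 2·t^2 + 4·t - 2, nous prenons 2 dérivées. La dérivée de la position donne la vitesse: v(t) = 12·t^3 - 12·t^2 - 4·t + 4. La dérivée de la vitesse donne l'accélération: a(t) = 36·t^2 - 24·t - 4. De l'équation de l'accélération a(t) = 36·t^2 - 24·t - 4, nous substituons t = 2.4660784068956287 pour obtenir a = 155.749655756953.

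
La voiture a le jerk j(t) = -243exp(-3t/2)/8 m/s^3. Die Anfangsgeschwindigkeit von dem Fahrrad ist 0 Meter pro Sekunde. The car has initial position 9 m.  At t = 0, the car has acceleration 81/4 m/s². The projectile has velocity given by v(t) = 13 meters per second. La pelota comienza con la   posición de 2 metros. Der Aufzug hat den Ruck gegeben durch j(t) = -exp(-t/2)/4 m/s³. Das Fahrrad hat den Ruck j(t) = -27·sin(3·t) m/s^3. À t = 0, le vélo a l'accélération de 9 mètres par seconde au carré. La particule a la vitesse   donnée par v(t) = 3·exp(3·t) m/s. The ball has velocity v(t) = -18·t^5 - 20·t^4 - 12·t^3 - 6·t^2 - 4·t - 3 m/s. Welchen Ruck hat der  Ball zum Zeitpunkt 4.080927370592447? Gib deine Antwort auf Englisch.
Starting from velocity v(t) = -18·t^5 - 20·t^4 - 12·t^3 - 6·t^2 - 4·t - 3, we take 2 derivatives. Taking d/dt of v(t), we find a(t) = -90·t^4 - 80·t^3 - 36·t^2 - 12·t - 4. The derivative of acceleration gives jerk: j(t) = -360·t^3 - 240·t^2 - 72·t - 12. From the given jerk equation j(t) = -360·t^3 - 240·t^2 - 72·t - 12, we substitute t = 4.080927370592447 to get j = -28769.6876218939.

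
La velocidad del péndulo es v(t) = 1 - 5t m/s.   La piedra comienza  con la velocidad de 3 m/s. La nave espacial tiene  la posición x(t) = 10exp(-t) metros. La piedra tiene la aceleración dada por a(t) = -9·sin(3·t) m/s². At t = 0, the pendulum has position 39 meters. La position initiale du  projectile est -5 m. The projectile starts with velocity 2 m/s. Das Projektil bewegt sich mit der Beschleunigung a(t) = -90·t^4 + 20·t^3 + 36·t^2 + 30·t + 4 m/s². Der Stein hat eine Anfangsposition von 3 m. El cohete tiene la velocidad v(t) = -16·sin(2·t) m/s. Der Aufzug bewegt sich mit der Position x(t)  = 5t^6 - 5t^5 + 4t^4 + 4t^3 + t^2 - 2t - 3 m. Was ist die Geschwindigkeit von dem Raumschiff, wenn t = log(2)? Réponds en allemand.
Ausgehend von der Position x(t) = 10·exp(-t), nehmen wir 1 Ableitung. Durch Ableiten von der Position erhalten wir die Geschwindigkeit: v(t) = -10·exp(-t). Mit v(t) = -10·exp(-t) und Einsetzen von t = log(2), finden wir v = -5.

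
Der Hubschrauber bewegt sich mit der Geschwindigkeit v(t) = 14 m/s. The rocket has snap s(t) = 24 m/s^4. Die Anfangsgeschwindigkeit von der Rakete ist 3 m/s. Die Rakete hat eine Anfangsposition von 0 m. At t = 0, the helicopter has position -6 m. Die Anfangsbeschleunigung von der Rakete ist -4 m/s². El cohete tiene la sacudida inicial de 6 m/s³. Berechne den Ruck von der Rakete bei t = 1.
Wir müssen unsere Gleichung für den Snap s(t) = 24 1-mal integrieren. Die Stammfunktion von dem Snap ist der Ruck. Mit j(0) = 6 erhalten wir j(t) = 24·t + 6. Wir haben den Ruck j(t) = 24·t + 6. Durch Einsetzen von t = 1: j(1) = 30.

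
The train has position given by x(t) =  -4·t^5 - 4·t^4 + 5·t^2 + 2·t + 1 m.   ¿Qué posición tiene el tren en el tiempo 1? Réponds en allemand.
Aus der Gleichung für die Position x(t) = -4·t^5 - 4·t^4 + 5·t^2 + 2·t + 1, setzen wir t = 1 ein und erhalten x = 0.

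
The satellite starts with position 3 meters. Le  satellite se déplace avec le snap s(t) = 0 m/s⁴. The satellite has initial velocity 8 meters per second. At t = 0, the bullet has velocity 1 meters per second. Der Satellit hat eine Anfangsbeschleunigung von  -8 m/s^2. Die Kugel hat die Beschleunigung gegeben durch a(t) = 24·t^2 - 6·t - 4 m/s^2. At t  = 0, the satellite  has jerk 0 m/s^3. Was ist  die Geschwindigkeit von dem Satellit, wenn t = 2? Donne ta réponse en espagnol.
Partiendo del snap s(t) = 0, tomamos 3 integrales. La integral del snap es la sacudida. Usando j(0) = 0, obtenemos j(t) = 0. La integral de la sacudida, con a(0) = -8, da la aceleración: a(t) = -8. La antiderivada de la aceleración es la velocidad. Usando v(0) = 8, obtenemos v(t) = 8 - 8·t. Usando v(t) = 8 - 8·t y sustituyendo t = 2, encontramos v = -8.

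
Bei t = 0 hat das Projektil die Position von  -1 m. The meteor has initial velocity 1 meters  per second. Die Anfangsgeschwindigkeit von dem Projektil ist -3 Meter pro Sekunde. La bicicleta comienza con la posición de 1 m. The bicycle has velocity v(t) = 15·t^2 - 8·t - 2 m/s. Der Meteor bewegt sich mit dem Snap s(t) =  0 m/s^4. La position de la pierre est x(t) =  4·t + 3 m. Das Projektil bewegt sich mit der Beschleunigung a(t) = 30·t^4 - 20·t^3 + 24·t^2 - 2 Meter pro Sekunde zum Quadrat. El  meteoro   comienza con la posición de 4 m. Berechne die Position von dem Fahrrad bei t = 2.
Wir müssen unsere Gleichung für die Geschwindigkeit v(t) = 15·t^2 - 8·t - 2 1-mal integrieren. Durch Integration von der Geschwindigkeit und Verwendung der Anfangsbedingung x(0) = 1, erhalten wir x(t) = 5·t^3 - 4·t^2 - 2·t + 1. Aus der Gleichung für die Position x(t) = 5·t^3 - 4·t^2 - 2·t + 1, setzen wir t = 2 ein und erhalten x = 21.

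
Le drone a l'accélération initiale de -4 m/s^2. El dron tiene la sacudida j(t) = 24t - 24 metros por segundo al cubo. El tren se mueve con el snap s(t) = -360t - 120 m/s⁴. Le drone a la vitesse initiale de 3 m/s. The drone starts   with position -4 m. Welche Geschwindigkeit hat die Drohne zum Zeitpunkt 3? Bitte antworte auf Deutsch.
Um dies zu lösen, müssen wir 2 Integrale unserer Gleichung für den Ruck j(t) = 24·t - 24 finden. Mit ∫j(t)dt und Anwendung von a(0) = -4, finden wir a(t) = 12·t^2 - 24·t - 4. Das Integral von der Beschleunigung ist die Geschwindigkeit. Mit v(0) = 3 erhalten wir v(t) = 4·t^3 - 12·t^2 - 4·t + 3. Aus der Gleichung für die Geschwindigkeit v(t) = 4·t^3 - 12·t^2 - 4·t + 3, setzen wir t = 3 ein und erhalten v = -9.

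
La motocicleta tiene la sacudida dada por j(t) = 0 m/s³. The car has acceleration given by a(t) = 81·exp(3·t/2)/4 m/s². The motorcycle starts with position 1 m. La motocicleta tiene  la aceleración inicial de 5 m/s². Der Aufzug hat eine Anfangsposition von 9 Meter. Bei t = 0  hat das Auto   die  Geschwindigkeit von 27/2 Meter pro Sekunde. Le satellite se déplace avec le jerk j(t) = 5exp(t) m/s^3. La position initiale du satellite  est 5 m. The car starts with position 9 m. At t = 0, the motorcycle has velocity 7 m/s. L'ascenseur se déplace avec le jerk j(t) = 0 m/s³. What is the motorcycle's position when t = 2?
To find the answer, we compute 3 integrals of j(t) = 0. Taking ∫j(t)dt and applying a(0) = 5, we find a(t) = 5. Taking ∫a(t)dt and applying v(0) = 7, we find v(t) = 5·t + 7. Taking ∫v(t)dt and applying x(0) = 1, we find x(t) = 5·t^2/2 + 7·t + 1. We have position x(t) = 5·t^2/2 + 7·t + 1. Substituting t = 2: x(2) = 25.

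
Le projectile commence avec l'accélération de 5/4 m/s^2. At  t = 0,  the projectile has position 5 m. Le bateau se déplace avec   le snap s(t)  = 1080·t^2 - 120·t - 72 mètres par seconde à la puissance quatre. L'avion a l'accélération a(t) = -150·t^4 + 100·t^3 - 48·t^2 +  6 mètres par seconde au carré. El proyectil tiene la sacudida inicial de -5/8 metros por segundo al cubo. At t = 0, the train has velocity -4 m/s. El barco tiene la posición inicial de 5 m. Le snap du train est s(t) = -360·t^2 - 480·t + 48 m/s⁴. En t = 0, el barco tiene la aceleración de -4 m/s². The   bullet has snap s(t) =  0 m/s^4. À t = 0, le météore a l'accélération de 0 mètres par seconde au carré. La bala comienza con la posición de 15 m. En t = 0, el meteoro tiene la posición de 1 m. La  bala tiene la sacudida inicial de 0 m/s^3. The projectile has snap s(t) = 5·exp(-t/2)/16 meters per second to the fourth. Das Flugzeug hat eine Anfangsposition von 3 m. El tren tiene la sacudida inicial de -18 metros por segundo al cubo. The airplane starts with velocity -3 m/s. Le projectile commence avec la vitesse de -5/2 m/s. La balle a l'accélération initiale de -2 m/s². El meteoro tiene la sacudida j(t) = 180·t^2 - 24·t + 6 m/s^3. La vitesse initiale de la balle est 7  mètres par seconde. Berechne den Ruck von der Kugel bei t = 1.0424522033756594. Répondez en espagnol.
Partiendo del snap s(t) = 0, tomamos 1 integral. La antiderivada del snap es la sacudida. Usando j(0) = 0, obtenemos j(t) = 0. Usando j(t) = 0 y sustituyendo t = 1.0424522033756594, encontramos j = 0.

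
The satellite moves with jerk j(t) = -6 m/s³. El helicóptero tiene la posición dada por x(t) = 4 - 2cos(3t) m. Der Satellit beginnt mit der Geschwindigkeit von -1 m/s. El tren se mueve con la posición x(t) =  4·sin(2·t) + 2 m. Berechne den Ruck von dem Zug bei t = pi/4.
Ausgehend von der Position x(t) = 4·sin(2·t) + 2, nehmen wir 3 Ableitungen. Mit d/dt von x(t) finden wir v(t) = 8·cos(2·t). Mit d/dt von v(t) finden wir a(t) = -16·sin(2·t). Durch Ableiten von der Beschleunigung erhalten wir den Ruck: j(t) = -32·cos(2·t). Wir haben den Ruck j(t) = -32·cos(2·t). Durch Einsetzen von t = pi/4: j(pi/4) = 0.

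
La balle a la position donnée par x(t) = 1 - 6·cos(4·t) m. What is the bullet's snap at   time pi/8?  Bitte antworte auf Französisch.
En partant de la position x(t) = 1 - 6·cos(4·t), nous prenons 4 dérivées. En dérivant la position, nous obtenons la vitesse: v(t) = 24·sin(4·t). La dérivée de la vitesse donne l'accélération: a(t) = 96·cos(4·t). La dérivée de l'accélération donne le jerk: j(t) = -384·sin(4·t). La dérivée du jerk donne le snap: s(t) = -1536·cos(4·t). Nous avons le snap s(t) = -1536·cos(4·t). En substituant t = pi/8: s(pi/8) = 0.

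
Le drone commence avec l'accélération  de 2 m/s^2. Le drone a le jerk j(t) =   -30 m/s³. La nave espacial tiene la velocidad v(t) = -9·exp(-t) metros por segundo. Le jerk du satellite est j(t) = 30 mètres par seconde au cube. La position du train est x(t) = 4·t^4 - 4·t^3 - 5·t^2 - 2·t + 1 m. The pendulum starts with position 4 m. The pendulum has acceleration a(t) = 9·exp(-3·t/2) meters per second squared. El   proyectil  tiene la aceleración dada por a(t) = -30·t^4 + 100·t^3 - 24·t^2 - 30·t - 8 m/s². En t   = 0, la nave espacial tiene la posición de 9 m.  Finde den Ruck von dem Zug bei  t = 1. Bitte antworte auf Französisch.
En partant de la position x(t) = 4·t^4 - 4·t^3 - 5·t^2 - 2·t + 1, nous prenons 3 dérivées. En prenant d/dt de x(t), nous trouvons v(t) = 16·t^3 - 12·t^2 - 10·t - 2. La dérivée de la vitesse donne l'accélération: a(t) = 48·t^2 - 24·t - 10. La dérivée de l'accélération donne le jerk: j(t) = 96·t - 24. Nous avons le jerk j(t) = 96·t - 24. En substituant t = 1: j(1) = 72.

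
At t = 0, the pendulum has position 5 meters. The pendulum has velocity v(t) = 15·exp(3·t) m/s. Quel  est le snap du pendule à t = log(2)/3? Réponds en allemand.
Ausgehend von der Geschwindigkeit v(t) = 15·exp(3·t), nehmen wir 3 Ableitungen. Mit d/dt von v(t) finden wir a(t) = 45·exp(3·t). Die Ableitung von der Beschleunigung ergibt den Ruck: j(t) = 135·exp(3·t). Durch Ableiten von dem Ruck erhalten wir den Snap: s(t) = 405·exp(3·t). Mit s(t) = 405·exp(3·t) und Einsetzen von t = log(2)/3, finden wir s = 810.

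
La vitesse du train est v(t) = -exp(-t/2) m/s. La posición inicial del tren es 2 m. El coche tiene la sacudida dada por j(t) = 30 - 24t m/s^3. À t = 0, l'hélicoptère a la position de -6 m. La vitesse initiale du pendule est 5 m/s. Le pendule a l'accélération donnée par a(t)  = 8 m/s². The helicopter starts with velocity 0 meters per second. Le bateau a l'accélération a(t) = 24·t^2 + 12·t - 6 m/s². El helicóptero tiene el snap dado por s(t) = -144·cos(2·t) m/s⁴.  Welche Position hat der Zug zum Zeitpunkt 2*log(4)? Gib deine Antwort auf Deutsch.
Wir müssen unsere Gleichung für die Geschwindigkeit v(t) = -exp(-t/2) 1-mal integrieren. Das Integral von der Geschwindigkeit, mit x(0) = 2, ergibt die Position: x(t) = 2·exp(-t/2). Aus der Gleichung für die Position x(t) = 2·exp(-t/2), setzen wir t = 2*log(4) ein und erhalten x = 1/2.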